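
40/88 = 5/11 =0.45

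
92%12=8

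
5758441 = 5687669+70772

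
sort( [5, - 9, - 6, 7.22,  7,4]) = [ - 9, - 6, 4,  5,7,7.22 ] 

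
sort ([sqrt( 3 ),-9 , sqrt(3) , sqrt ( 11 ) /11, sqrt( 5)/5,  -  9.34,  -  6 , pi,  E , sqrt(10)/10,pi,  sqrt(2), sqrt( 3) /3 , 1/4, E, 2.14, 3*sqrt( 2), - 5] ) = [ - 9.34,-9, - 6 , -5, 1/4, sqrt( 11 )/11, sqrt(10)/10,sqrt( 5 ) /5, sqrt(3)/3  ,  sqrt(2), sqrt(3 ), sqrt(3 ), 2.14,  E, E , pi, pi, 3*sqrt( 2 )] 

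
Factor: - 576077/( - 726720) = 2^( - 6)*  3^( - 1)*5^(-1)*761^1 = 761/960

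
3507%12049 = 3507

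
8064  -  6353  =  1711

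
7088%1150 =188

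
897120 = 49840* 18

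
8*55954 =447632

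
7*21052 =147364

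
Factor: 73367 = 7^1*47^1 * 223^1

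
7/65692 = 7/65692 = 0.00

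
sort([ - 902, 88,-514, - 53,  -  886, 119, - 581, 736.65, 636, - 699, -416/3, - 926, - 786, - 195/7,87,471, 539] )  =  [ - 926,-902, - 886, - 786, - 699, - 581, - 514, - 416/3, - 53, - 195/7,  87, 88,119, 471, 539 , 636, 736.65 ] 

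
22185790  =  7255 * 3058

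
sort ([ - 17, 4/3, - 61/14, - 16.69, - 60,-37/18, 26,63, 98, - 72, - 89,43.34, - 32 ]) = [- 89, - 72 , - 60, - 32, -17, - 16.69,-61/14, - 37/18, 4/3,26 , 43.34, 63, 98 ]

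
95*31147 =2958965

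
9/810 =1/90 = 0.01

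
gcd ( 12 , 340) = 4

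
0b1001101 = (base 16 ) 4D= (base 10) 77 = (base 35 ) 27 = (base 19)41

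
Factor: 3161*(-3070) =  -2^1*5^1* 29^1 *109^1 *307^1 = - 9704270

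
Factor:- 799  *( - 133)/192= 106267/192 = 2^( - 6)*3^ ( - 1) *7^1*17^1*19^1*47^1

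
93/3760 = 93/3760 = 0.02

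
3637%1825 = 1812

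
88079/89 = 88079/89= 989.65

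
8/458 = 4/229 = 0.02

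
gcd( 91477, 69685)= 1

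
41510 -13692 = 27818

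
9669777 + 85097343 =94767120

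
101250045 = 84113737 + 17136308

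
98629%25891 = 20956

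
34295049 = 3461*9909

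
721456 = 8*90182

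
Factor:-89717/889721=-7^ ( - 1)*73^1*  1229^1*127103^(- 1)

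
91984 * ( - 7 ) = -643888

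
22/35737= 22/35737 = 0.00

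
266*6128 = 1630048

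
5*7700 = 38500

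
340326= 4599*74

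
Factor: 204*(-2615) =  - 2^2*3^1*5^1 * 17^1*523^1 = - 533460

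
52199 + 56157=108356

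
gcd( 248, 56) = 8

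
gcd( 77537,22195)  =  1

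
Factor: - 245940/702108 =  - 20495/58509 = - 3^( - 3)* 5^1*11^( - 1)*197^( - 1 )*4099^1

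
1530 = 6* 255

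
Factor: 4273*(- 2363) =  - 17^1*139^1*4273^1 =- 10097099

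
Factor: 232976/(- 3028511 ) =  - 2^4*14561^1*3028511^( - 1) 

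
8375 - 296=8079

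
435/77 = 435/77 = 5.65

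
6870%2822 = 1226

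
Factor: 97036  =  2^2*17^1 *1427^1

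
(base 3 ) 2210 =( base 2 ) 1001011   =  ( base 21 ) 3C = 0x4B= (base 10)75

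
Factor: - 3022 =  - 2^1 * 1511^1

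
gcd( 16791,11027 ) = 1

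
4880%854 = 610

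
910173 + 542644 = 1452817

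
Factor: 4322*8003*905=2^1  *5^1*53^1*151^1*181^1*2161^1 = 31303014230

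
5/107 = 5/107= 0.05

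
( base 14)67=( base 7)160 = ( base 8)133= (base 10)91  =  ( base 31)2t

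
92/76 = 1  +  4/19 =1.21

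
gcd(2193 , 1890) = 3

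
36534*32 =1169088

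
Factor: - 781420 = - 2^2 * 5^1*89^1 * 439^1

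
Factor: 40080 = 2^4*3^1*5^1 * 167^1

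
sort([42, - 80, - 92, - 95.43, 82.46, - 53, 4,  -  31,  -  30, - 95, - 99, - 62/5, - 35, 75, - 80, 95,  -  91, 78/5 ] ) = [ - 99,  -  95.43, - 95,  -  92, - 91, - 80 , - 80, - 53, -35, - 31, - 30, - 62/5,4, 78/5, 42, 75, 82.46,95]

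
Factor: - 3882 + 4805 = 923  =  13^1 * 71^1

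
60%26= 8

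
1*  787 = 787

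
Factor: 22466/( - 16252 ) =-2^( - 1)*17^(- 1)*47^1=- 47/34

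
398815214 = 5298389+393516825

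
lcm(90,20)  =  180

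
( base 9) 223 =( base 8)267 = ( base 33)5I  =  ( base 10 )183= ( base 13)111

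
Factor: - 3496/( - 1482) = 92/39 = 2^2*3^(-1)*13^( - 1)*23^1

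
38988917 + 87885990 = 126874907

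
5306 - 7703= - 2397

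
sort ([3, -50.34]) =[-50.34,3] 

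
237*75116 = 17802492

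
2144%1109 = 1035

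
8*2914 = 23312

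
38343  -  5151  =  33192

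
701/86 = 8 +13/86=8.15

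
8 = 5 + 3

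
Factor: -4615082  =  -2^1*2307541^1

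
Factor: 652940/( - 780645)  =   - 130588/156129 = -2^2*3^( - 1 )*71^( - 1)*733^( -1 )*32647^1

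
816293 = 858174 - 41881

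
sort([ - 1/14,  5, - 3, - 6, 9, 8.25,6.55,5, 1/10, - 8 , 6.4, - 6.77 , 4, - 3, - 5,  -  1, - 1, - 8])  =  [ - 8 , - 8, - 6.77, - 6, - 5 , - 3 , - 3, - 1, - 1, - 1/14,1/10,4,5,5,6.4,6.55,8.25, 9]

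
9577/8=1197+1/8 =1197.12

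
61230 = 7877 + 53353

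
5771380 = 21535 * 268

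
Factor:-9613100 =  - 2^2*5^2 * 7^1 * 31^1*443^1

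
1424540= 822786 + 601754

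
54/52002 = 1/963 = 0.00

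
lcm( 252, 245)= 8820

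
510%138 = 96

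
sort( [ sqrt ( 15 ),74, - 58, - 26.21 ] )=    [ - 58, - 26.21,sqrt(15),74]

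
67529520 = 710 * 95112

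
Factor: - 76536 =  - 2^3*3^2*1063^1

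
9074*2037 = 18483738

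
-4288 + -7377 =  - 11665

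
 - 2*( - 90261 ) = 180522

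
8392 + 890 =9282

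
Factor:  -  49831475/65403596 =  - 2^( - 2) * 5^2*1993259^1*16350899^( - 1 )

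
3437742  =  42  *81851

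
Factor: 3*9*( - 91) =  - 2457 = - 3^3*7^1*13^1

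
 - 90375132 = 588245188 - 678620320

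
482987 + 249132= 732119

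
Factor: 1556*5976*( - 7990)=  - 74296261440= - 2^6*3^2* 5^1 * 17^1*47^1*83^1 * 389^1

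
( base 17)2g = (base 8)62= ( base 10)50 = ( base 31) 1j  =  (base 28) 1M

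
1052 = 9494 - 8442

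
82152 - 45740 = 36412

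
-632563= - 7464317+6831754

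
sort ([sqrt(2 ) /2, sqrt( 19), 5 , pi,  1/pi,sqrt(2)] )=[ 1/pi , sqrt(2 )/2,sqrt( 2), pi, sqrt(19),5] 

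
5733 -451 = 5282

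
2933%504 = 413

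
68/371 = 68/371  =  0.18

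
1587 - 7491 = - 5904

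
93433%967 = 601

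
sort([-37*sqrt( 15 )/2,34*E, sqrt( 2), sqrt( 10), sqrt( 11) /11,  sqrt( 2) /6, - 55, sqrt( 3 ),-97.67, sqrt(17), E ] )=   [ - 97.67,  -  37*sqrt(15 )/2,-55, sqrt ( 2)/6, sqrt(11 )/11, sqrt (2), sqrt( 3), E, sqrt( 10) , sqrt(17), 34*E]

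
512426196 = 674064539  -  161638343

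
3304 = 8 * 413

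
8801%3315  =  2171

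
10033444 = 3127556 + 6905888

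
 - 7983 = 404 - 8387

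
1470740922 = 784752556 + 685988366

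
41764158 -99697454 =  - 57933296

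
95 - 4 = 91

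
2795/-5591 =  - 1 + 2796/5591= - 0.50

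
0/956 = 0 = 0.00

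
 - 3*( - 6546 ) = 19638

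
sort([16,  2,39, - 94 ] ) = [ - 94,2,16,39 ] 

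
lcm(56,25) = 1400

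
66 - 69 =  - 3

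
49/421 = 49/421 = 0.12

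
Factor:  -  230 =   -  2^1*5^1*23^1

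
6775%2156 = 307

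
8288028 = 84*98667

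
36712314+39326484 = 76038798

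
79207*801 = 63444807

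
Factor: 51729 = 3^1*43^1*401^1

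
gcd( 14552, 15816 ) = 8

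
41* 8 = 328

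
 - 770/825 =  - 14/15 = - 0.93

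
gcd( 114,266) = 38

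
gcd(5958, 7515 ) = 9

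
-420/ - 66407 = 420/66407 = 0.01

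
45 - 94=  - 49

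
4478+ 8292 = 12770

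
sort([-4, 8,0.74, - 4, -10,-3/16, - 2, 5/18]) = [- 10,  -  4,-4  , - 2,-3/16, 5/18,0.74,8] 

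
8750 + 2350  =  11100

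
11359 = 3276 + 8083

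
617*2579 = 1591243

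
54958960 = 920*59738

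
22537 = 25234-2697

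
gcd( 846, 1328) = 2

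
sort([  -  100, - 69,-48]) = [ - 100,-69, - 48]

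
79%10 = 9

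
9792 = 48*204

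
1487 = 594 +893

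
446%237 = 209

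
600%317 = 283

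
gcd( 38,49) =1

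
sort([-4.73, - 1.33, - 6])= [ - 6,-4.73, - 1.33] 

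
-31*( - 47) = 1457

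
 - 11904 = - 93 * 128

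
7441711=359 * 20729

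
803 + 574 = 1377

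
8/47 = 8/47  =  0.17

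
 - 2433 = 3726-6159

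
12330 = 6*2055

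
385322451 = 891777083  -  506454632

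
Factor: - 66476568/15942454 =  - 33238284/7971227 = - 2^2*3^1*11^(- 1) * 37^1 * 557^ ( - 1 )*1301^(- 1)*74861^1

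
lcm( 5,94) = 470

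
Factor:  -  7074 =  - 2^1*3^3*131^1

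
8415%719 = 506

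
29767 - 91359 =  - 61592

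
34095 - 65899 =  - 31804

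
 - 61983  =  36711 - 98694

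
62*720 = 44640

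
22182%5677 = 5151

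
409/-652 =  -1 + 243/652 = -0.63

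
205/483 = 205/483 =0.42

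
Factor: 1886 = 2^1*23^1 * 41^1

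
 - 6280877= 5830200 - 12111077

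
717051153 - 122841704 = 594209449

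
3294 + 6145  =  9439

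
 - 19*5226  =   - 99294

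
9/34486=9/34486 = 0.00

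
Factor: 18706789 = 83^1*225383^1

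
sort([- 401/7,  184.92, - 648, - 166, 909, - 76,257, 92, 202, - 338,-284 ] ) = [ - 648, - 338 ,-284, - 166,-76, - 401/7,92, 184.92,202, 257, 909]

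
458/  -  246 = -2+17/123 = -1.86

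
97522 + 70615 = 168137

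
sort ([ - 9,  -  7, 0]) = [ - 9,-7,0]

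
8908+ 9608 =18516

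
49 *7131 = 349419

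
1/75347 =1/75347  =  0.00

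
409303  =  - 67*( - 6109) 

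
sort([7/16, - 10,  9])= [ - 10,  7/16,  9]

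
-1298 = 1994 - 3292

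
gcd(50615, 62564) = 1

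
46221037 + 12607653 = 58828690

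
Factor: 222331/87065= 5^(- 1 ) * 11^ (-1)  *223^1*997^1 * 1583^( -1 )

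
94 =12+82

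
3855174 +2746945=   6602119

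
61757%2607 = 1796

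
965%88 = 85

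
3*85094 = 255282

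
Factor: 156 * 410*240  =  2^7*3^2 * 5^2*13^1 * 41^1= 15350400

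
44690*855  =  38209950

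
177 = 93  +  84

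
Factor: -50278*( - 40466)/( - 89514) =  - 1017274774/44757 = -2^1*3^( - 2)*23^1*1093^1*4973^( - 1)*20233^1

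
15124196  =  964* 15689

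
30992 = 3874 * 8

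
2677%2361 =316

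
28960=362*80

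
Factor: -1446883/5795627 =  - 19^( - 1 )*631^1 * 2293^1*305033^( - 1)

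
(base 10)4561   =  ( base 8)10721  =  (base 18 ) e17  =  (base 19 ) CC1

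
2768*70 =193760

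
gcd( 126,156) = 6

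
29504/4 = 7376 = 7376.00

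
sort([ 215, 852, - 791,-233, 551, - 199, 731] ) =[ - 791, - 233, - 199 , 215,  551 , 731, 852]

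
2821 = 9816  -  6995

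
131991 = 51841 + 80150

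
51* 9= 459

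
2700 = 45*60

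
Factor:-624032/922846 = -2^4 *157^( - 1)*2939^( - 1) * 19501^1= -  312016/461423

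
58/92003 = 58/92003 = 0.00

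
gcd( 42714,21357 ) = 21357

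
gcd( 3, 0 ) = 3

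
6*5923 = 35538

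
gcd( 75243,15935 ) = 1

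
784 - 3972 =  - 3188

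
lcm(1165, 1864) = 9320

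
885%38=11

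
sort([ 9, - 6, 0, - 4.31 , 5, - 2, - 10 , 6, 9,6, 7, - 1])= [ - 10, - 6, - 4.31, - 2, - 1,0,5, 6,  6,7,9,9 ] 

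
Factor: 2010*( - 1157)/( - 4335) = 2^1*13^1*17^( - 2)*67^1*89^1 = 155038/289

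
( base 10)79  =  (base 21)3G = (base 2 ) 1001111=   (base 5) 304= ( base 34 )2B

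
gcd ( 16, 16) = 16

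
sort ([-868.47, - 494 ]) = [  -  868.47,  -  494 ] 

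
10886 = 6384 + 4502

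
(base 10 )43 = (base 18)27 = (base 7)61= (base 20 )23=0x2B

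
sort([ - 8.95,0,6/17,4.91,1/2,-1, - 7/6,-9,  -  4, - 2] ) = [  -  9, - 8.95, - 4, - 2, - 7/6, - 1, 0 , 6/17,1/2,4.91 ]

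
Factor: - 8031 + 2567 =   -  2^3* 683^1 = - 5464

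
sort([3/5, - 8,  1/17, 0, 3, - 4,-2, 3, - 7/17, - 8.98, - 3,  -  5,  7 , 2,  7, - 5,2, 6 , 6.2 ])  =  [ - 8.98  ,-8,-5, - 5, - 4, - 3, - 2, - 7/17,0, 1/17,3/5,2,  2 , 3, 3,  6,  6.2, 7,  7]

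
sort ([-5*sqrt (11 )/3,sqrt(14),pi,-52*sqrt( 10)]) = [-52 * sqrt(10 ), - 5*sqrt ( 11 ) /3,pi , sqrt ( 14 )]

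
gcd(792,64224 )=72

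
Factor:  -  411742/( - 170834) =899/373 = 29^1*31^1*373^( -1) 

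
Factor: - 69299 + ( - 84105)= - 153404  =  - 2^2 * 38351^1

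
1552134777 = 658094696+894040081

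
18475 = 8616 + 9859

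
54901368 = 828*66306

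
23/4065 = 23/4065 =0.01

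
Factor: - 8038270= - 2^1*5^1* 23^1*34949^1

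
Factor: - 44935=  - 5^1*11^1*19^1 *43^1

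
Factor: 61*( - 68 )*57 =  - 236436=- 2^2*3^1*17^1*19^1 * 61^1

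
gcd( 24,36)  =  12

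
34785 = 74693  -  39908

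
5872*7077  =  41556144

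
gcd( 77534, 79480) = 2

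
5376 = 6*896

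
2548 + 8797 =11345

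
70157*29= 2034553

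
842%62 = 36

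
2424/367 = 2424/367 = 6.60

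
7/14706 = 7/14706 = 0.00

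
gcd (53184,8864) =8864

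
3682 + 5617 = 9299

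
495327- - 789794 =1285121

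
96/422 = 48/211 = 0.23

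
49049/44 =4459/4 = 1114.75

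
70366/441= 159  +  247/441 =159.56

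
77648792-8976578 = 68672214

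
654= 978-324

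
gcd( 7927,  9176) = 1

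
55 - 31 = 24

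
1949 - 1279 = 670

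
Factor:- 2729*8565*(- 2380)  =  2^2*3^1*5^2 *7^1 * 17^1*571^1*2729^1 = 55629846300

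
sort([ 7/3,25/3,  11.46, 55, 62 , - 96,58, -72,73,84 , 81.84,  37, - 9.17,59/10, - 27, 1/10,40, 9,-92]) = [ - 96, - 92, - 72, - 27, - 9.17,1/10,7/3, 59/10, 25/3,9, 11.46,37 , 40,55,58,62,  73, 81.84,84]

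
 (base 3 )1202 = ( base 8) 57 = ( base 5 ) 142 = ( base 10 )47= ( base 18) 2B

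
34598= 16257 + 18341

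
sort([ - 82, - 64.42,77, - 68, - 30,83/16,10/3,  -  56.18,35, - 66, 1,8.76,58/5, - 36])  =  [ - 82, - 68, - 66,-64.42, - 56.18, - 36, - 30,1,10/3,83/16,8.76,58/5,35,  77]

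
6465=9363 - 2898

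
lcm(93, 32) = 2976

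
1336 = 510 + 826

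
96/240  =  2/5 = 0.40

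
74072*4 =296288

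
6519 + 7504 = 14023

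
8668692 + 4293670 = 12962362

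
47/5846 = 47/5846 = 0.01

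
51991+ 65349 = 117340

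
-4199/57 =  - 74+1/3 = -73.67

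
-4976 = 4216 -9192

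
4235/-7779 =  - 1+3544/7779 = - 0.54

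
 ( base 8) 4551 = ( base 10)2409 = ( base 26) 3EH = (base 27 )386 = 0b100101101001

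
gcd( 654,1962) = 654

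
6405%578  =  47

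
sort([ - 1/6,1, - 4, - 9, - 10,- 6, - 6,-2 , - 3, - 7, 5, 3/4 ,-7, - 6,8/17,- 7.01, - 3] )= [ - 10,-9,-7.01 , - 7, - 7, - 6,- 6,-6,-4,  -  3, - 3, - 2, - 1/6, 8/17,3/4,1,5]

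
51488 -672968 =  - 621480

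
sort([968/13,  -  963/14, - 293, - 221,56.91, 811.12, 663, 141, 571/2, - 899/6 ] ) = [ - 293 , - 221, - 899/6, - 963/14, 56.91, 968/13,141, 571/2, 663, 811.12] 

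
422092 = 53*7964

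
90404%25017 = 15353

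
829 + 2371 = 3200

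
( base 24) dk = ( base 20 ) GC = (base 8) 514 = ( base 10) 332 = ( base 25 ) D7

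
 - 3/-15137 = 3/15137 = 0.00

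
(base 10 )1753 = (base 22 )3DF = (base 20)47d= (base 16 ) 6D9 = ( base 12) 1021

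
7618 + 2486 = 10104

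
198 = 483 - 285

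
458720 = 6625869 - 6167149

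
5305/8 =663 + 1/8 = 663.12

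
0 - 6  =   - 6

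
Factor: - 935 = -5^1*11^1 * 17^1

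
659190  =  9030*73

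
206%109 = 97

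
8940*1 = 8940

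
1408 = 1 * 1408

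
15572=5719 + 9853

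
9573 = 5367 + 4206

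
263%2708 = 263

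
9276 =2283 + 6993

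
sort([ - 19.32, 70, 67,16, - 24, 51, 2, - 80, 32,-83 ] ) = [-83,-80,-24, - 19.32,2, 16, 32,51,67,  70 ]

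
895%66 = 37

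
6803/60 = 6803/60 = 113.38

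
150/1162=75/581 = 0.13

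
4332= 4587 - 255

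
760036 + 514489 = 1274525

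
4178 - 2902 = 1276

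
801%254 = 39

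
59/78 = 59/78 = 0.76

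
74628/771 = 96 + 204/257=96.79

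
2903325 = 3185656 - 282331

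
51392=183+51209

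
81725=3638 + 78087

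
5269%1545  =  634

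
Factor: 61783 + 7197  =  2^2 * 5^1*3449^1=68980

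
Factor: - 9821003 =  - 2741^1*3583^1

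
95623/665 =143 + 528/665 = 143.79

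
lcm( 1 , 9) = 9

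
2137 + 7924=10061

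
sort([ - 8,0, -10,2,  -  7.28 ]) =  [- 10,-8,  -  7.28,0, 2]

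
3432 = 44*78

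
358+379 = 737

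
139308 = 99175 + 40133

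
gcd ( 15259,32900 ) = 1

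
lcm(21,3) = 21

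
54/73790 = 27/36895 = 0.00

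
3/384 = 1/128 = 0.01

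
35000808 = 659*53112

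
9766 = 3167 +6599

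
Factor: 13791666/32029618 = 3^1*7^1 * 67^(-1)*239027^( - 1)*328373^1=6895833/16014809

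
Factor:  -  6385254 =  - 2^1 * 3^1*19^1 * 79^1*709^1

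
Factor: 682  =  2^1*11^1 * 31^1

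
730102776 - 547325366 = 182777410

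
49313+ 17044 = 66357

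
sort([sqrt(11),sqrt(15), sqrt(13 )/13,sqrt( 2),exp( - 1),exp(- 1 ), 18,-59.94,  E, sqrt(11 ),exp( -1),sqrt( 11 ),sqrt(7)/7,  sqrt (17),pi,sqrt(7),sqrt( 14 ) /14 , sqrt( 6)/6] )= [-59.94, sqrt ( 14 ) /14, sqrt( 13)/13,exp( - 1), exp(-1), exp( - 1), sqrt(7)/7,sqrt(6)/6,sqrt ( 2) , sqrt(7 ), E,pi,sqrt (11), sqrt(11),sqrt(11), sqrt (15),sqrt (17 ),18]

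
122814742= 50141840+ 72672902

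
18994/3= 6331 + 1/3 = 6331.33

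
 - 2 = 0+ - 2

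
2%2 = 0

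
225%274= 225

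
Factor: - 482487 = -3^1*160829^1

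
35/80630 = 7/16126=0.00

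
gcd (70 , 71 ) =1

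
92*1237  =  113804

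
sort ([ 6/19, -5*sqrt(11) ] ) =[ - 5 * sqrt (11),6/19]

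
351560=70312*5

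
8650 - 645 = 8005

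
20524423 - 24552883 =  - 4028460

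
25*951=23775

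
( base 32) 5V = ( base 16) BF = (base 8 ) 277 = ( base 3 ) 21002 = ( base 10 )191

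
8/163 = 8/163 = 0.05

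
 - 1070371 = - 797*1343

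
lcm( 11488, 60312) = 241248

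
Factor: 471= 3^1*157^1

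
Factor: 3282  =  2^1*3^1*547^1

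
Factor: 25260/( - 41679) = - 2^2 * 3^ ( - 1)*5^1*11^( - 1) = - 20/33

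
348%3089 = 348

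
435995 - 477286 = - 41291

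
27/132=9/44=0.20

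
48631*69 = 3355539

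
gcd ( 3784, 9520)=8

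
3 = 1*3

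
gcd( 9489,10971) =3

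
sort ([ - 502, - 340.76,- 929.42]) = [ - 929.42,  -  502, - 340.76]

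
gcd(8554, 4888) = 1222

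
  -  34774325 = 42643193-77417518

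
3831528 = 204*18782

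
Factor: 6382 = 2^1*3191^1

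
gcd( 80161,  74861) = 1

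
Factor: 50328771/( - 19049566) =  -2^ ( - 1)*3^1 * 23^ ( - 1)*41^1*59^ ( - 1 )*7019^( - 1 )*409177^1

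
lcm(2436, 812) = 2436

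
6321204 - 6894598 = -573394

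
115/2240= 23/448 = 0.05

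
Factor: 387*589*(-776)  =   - 2^3*3^2 *19^1*31^1*43^1 * 97^1=-176883768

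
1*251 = 251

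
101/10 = 10+ 1/10 = 10.10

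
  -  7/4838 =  - 7/4838 = - 0.00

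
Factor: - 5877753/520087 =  - 3^1*7^1*19^( - 1)*31^( - 1)*53^1*883^(  -  1) * 5281^1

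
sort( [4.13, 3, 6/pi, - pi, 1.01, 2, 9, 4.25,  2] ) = [ - pi,1.01, 6/pi, 2, 2, 3, 4.13,  4.25,9]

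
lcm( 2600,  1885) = 75400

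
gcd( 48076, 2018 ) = 2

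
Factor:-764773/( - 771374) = 811/818  =  2^( - 1 )*409^( - 1)*811^1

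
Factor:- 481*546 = -262626 =- 2^1 * 3^1*7^1 * 13^2*37^1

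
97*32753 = 3177041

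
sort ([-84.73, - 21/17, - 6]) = [ - 84.73, - 6, - 21/17 ]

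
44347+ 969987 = 1014334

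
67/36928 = 67/36928 = 0.00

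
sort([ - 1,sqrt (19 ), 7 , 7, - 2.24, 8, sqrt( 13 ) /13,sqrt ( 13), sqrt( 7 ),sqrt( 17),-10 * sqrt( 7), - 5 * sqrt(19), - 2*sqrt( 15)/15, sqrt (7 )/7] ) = [ - 10 *sqrt(7),- 5 * sqrt( 19), - 2.24, - 1, -2 * sqrt(15) /15,sqrt(13)/13,  sqrt( 7)/7,  sqrt( 7), sqrt(13), sqrt (17),  sqrt( 19 ),7, 7,8] 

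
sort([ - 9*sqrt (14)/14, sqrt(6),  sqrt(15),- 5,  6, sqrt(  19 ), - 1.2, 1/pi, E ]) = [ - 5, - 9*sqrt(14)/14,-1.2, 1/pi,  sqrt( 6), E,  sqrt(15), sqrt(19 ), 6]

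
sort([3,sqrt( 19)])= [ 3, sqrt(19)]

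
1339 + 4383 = 5722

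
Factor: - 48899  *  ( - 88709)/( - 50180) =  -  4337781391/50180  =  - 2^( - 2 )*5^(-1) * 13^( - 1)*43^1*  107^1*193^(-1 )*457^1*2063^1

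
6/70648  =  3/35324 = 0.00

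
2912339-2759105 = 153234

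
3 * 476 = 1428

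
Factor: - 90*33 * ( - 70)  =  207900 = 2^2*3^3* 5^2*7^1*11^1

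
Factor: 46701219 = 3^1*149^1*191^1*547^1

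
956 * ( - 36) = -34416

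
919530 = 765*1202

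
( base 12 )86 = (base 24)46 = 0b1100110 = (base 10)102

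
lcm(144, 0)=0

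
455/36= 455/36 = 12.64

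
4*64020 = 256080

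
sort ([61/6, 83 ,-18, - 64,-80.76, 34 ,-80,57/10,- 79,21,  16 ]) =[ - 80.76, - 80,-79 , - 64,- 18,57/10,61/6,16 , 21,34,83 ]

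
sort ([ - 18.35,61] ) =[ - 18.35 , 61 ] 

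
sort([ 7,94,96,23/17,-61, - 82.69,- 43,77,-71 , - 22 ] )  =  [ - 82.69, - 71 ,  -  61, - 43,-22,23/17,7,77 , 94,  96 ]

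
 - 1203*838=  -  1008114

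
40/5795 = 8/1159 = 0.01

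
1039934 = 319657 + 720277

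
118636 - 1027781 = -909145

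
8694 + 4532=13226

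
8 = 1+7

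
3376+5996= 9372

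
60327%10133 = 9662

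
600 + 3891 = 4491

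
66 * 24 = 1584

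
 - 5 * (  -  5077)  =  25385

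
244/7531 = 244/7531 = 0.03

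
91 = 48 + 43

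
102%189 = 102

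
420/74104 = 105/18526 = 0.01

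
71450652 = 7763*9204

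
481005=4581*105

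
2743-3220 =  - 477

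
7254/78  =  93 = 93.00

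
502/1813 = 502/1813 = 0.28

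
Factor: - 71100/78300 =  - 79/87 = -3^(-1 ) * 29^ (  -  1 ) *79^1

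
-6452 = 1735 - 8187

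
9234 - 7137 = 2097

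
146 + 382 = 528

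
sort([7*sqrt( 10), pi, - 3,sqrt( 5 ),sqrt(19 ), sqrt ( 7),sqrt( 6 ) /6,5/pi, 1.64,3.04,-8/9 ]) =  [ - 3,-8/9, sqrt ( 6)/6, 5/pi , 1.64,sqrt(5),sqrt( 7),3.04, pi, sqrt( 19 ),7*sqrt( 10 )]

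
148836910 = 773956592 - 625119682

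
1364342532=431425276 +932917256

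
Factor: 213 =3^1*71^1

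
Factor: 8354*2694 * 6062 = 2^3 * 3^1 * 7^1*433^1*449^1*4177^1 = 136429407912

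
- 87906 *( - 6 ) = 527436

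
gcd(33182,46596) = 706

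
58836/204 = 4903/17 = 288.41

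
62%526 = 62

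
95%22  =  7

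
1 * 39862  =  39862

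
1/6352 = 1/6352 = 0.00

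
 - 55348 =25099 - 80447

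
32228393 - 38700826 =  - 6472433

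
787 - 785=2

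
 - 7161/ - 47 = 152 + 17/47 = 152.36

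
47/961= 47/961 = 0.05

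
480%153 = 21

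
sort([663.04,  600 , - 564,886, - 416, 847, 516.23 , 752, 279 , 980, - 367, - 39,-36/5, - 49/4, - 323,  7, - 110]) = [-564, - 416, - 367, - 323, - 110, -39 , - 49/4,- 36/5,  7,279 , 516.23,600,663.04,752,847,  886, 980 ]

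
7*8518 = 59626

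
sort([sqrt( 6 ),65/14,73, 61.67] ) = [sqrt(6) , 65/14,61.67,73] 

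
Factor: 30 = 2^1*3^1*5^1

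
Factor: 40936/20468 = 2 = 2^1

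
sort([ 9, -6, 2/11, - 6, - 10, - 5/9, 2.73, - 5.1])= [ - 10,-6, - 6, - 5.1,-5/9, 2/11 , 2.73, 9]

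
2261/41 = 55 +6/41= 55.15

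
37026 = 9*4114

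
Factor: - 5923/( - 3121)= 3121^( - 1 )*5923^1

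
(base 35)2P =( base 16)5f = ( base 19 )50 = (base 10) 95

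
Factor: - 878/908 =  - 2^ (-1)*227^ ( - 1)*439^1 = -  439/454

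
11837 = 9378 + 2459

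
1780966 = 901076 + 879890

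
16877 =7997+8880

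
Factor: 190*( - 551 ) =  - 104690 = - 2^1 * 5^1*19^2*29^1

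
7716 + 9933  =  17649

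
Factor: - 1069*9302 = -9943838 = -  2^1*1069^1*4651^1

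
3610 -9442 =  - 5832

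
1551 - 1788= - 237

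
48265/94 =513 + 43/94 = 513.46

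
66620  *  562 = 37440440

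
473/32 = 14+25/32 =14.78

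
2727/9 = 303 = 303.00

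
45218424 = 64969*696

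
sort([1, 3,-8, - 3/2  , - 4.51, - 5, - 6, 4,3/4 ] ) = [ - 8,-6, - 5, - 4.51, - 3/2 , 3/4,1, 3, 4 ]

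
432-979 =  - 547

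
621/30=20 + 7/10  =  20.70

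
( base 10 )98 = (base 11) 8a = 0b1100010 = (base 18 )58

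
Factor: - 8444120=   -2^3*5^1*379^1*557^1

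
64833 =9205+55628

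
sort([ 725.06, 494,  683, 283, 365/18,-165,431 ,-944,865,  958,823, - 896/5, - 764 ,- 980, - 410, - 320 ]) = [ - 980, - 944,-764,-410, - 320, - 896/5, -165, 365/18, 283,431,494, 683,725.06, 823, 865,958 ] 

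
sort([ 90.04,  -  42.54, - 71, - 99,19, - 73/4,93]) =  [  -  99, - 71,-42.54, - 73/4, 19,90.04, 93] 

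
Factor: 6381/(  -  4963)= - 9/7  =  - 3^2*7^ (- 1)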